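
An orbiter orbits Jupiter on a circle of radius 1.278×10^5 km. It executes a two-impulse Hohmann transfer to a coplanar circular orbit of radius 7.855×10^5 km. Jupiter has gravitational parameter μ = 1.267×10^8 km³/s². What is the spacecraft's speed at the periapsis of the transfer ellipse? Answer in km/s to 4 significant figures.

v = 41.30 km/s

The Hohmann ellipse has a_t = (r₁ + r₂)/2 = 4.5665×10^5 km.
At periapsis, r = 1.278×10^5 km.
From the vis-viva equation, v = √[μ(2/r − 1/a_t)] = 41.30 km/s.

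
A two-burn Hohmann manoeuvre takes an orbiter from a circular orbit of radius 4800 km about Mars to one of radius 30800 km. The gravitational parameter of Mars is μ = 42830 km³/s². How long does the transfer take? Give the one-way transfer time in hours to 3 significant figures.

t = 10.0 hours

Transfer-ellipse semi-major axis a_t = (r₁ + r₂)/2 = (4800 + 30800)/2 = 17800 km.
Transfer time t = π√(a_t³/μ) = π√((17800)³ / 42830) = 36050 s.
Converting: 36050 s ÷ 3600 s/hour = 10.0 hours.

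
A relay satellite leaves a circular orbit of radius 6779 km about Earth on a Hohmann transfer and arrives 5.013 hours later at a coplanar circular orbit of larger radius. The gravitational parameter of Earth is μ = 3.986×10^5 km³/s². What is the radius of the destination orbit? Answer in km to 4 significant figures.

Transfer time t = 5.013 hours = 18046.8 s, and t = π√(a_t³/μ).
So a_t = (μ t²/π²)^(1/3) = (3.986×10^5 × (18046.8)² / π²)^(1/3) = 23605 km.
Since a_t = (r₁ + r₂)/2, r₂ = 2a_t − r₁ = 2×23605 − 6779 = 40431 km.

r₂ = 40430 km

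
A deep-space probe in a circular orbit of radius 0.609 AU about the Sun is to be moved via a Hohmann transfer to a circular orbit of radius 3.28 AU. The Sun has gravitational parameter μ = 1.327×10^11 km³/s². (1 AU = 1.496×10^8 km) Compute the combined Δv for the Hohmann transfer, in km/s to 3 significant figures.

In km: r₁ = 0.609 × 1.496×10^8 = 9.11064×10^7 km; r₂ = 3.28 × 1.496×10^8 = 4.90688×10^8 km.
Transfer-ellipse semi-major axis a_t = (r₁ + r₂)/2 = (9.11064×10^7 + 4.90688×10^8)/2 = 2.908972×10^8 km.
Circular speed at r₁: v₁ = √(μ/r₁) = √(1.327×10^11/9.11064×10^7) = 38.165 km/s.
On the transfer ellipse at r₁, v² = μ(2/r − 1/a) gives v_p = √[μ(2/r₁ − 1/a_t)] = 49.567 km/s.
First burn Δv₁ = |v_p − v₁| = 11.40 km/s.
Circular speed at r₂: v₂ = √(μ/r₂) = 16.445 km/s.
Transfer-orbit speed at r₂: v_a = √[μ(2/r₂ − 1/a_t)] = 9.2032 km/s.
Second burn Δv₂ = |v₂ − v_a| = 7.242 km/s.
Total Δv = Δv₁ + Δv₂ = 18.64 km/s.

Δv = 18.6 km/s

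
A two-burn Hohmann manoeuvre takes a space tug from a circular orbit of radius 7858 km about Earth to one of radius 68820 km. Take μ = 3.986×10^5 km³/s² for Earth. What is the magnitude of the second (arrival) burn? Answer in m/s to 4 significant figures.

Δv₂ = 1317 m/s

Transfer-ellipse semi-major axis a_t = (r₁ + r₂)/2 = (7858 + 68820)/2 = 38339 km.
Circular speed at r = 68820 km: v_c = √(μ/r) = 2.407 km/s.
Transfer-orbit speed at the same r (vis-viva, a = a_t): v_t = √[μ(2/r − 1/a_t)] = 1.090 km/s.
Δv₂ = |v_t − v_c| = |1.090 − 2.407| = 1.317 km/s.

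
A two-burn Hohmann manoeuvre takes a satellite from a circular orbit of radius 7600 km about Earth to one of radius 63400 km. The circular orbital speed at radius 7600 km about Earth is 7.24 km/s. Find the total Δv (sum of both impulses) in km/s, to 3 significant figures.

From the circular-orbit relation v² = μ/r at r = 7600 km: μ = v²r = (7.24)² × 7600 = 3.98374×10^5 km³/s².
Semi-major axis of the transfer orbit: a_t = (7600 + 63400)/2 = 35500 km.
Circular speed at r₁: v₁ = √(μ/r₁) = √(3.98374×10^5/7600) = 7.240 km/s.
Transfer-orbit speed at r₁ (v² = μ(2/r − 1/a)): v_p = √[μ(2/r₁ − 1/a_t)] = 9.675 km/s.
First burn Δv₁ = |v_p − v₁| = 2.435 km/s.
At r₂, v₂ = √(μ/r₂) = 2.507 km/s.
Transfer-orbit speed at r₂: v_a = √[μ(2/r₂ − 1/a_t)] = 1.160 km/s.
Second burn Δv₂ = |v₂ − v_a| = 1.347 km/s.
Total Δv = Δv₁ + Δv₂ = 3.782 km/s.

Δv = 3.78 km/s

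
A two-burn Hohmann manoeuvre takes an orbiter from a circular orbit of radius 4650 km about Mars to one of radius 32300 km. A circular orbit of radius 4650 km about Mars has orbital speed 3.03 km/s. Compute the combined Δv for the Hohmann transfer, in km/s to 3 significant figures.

From the circular-orbit relation v² = μ/r at r = 4650 km: μ = v²r = (3.03)² × 4650 = 42691.2 km³/s².
The Hohmann ellipse has a_t = (r₁ + r₂)/2 = 18475 km.
At r₁ the circular-orbit speed is v₁ = √(μ/r₁) = 3.0300 km/s.
Transfer-orbit speed at r₁ (vis-viva): v_p = √[μ(2/r₁ − 1/a_t)] = 4.0064 km/s.
First burn Δv₁ = |v_p − v₁| = 0.9764 km/s.
At r₂, v₂ = √(μ/r₂) = 1.1497 km/s.
Transfer-orbit speed at r₂: v_a = √[μ(2/r₂ − 1/a_t)] = 0.57677 km/s.
Second burn Δv₂ = |v₂ − v_a| = 0.5729 km/s.
Total Δv = Δv₁ + Δv₂ = 1.549 km/s.

Δv = 1.55 km/s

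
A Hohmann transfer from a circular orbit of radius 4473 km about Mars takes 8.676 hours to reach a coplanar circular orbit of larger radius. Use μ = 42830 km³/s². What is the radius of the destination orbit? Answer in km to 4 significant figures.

r₂ = 27880 km

Transfer time t = 8.676 hours = 31233.6 s, and t = π√(a_t³/μ).
So a_t = (μ t²/π²)^(1/3) = (42830 × (31233.6)² / π²)^(1/3) = 16177 km.
Since a_t = (r₁ + r₂)/2, r₂ = 2a_t − r₁ = 2×16177 − 4473 = 27881 km.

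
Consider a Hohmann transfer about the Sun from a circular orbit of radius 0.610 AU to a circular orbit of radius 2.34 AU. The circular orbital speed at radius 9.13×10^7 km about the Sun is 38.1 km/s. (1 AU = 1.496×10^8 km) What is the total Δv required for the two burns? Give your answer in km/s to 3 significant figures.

Δv = 16.8 km/s

From the circular-orbit relation v² = μ/r at r = 9.13×10^7 km: μ = v²r = (38.1)² × 9.13×10^7 = 1.32532×10^11 km³/s².
In km: r₁ = 0.610 × 1.496×10^8 = 9.1256×10^7 km; r₂ = 2.34 × 1.496×10^8 = 3.50064×10^8 km.
Transfer-ellipse semi-major axis a_t = (r₁ + r₂)/2 = (9.1256×10^7 + 3.50064×10^8)/2 = 2.2066×10^8 km.
Circular speed at r₁: v₁ = √(μ/r₁) = √(1.32532×10^11/9.1256×10^7) = 38.109 km/s.
Transfer-orbit speed at r₁ (vis-viva equation): v_p = √[μ(2/r₁ − 1/a_t)] = 48.000 km/s.
First burn Δv₁ = |v_p − v₁| = 9.891 km/s.
Circular speed at r₂: v₂ = √(μ/r₂) = 19.4575 km/s.
Transfer-orbit speed at r₂: v_a = √[μ(2/r₂ − 1/a_t)] = 12.5128 km/s.
Second burn Δv₂ = |v₂ − v_a| = 6.945 km/s.
Total Δv = Δv₁ + Δv₂ = 16.84 km/s.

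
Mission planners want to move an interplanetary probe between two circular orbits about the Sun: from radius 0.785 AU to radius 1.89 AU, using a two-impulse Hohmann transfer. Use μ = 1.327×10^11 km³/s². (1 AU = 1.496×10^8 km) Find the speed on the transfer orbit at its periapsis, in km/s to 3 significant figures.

In km: r₁ = 0.785 × 1.496×10^8 = 1.17436×10^8 km; r₂ = 1.89 × 1.496×10^8 = 2.82744×10^8 km.
Semi-major axis of the transfer orbit: a_t = (1.17436×10^8 + 2.82744×10^8)/2 = 2.0009×10^8 km.
The periapsis of the transfer ellipse is at r = 1.17436×10^8 km.
Vis-viva: v = √[μ(2/r − 1/a_t)] = √[1.327×10^11 × (2/1.17436×10^8 − 1/2.0009×10^8)] = 39.96 km/s.

v = 40.0 km/s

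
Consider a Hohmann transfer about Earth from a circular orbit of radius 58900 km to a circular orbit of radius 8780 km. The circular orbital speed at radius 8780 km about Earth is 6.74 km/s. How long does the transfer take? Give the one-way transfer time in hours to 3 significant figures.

t = 8.60 hours

From the circular-orbit relation v² = μ/r at r = 8780 km: μ = v²r = (6.74)² × 8780 = 3.98854×10^5 km³/s².
Transfer-ellipse semi-major axis a_t = (r₁ + r₂)/2 = (58900 + 8780)/2 = 33840 km.
By Kepler's third law the transfer-orbit period is T = 2π√(a_t³/μ), so t = T/2 = 30970 s.
Converting: 30970 s ÷ 3600 s/hour = 8.60 hours.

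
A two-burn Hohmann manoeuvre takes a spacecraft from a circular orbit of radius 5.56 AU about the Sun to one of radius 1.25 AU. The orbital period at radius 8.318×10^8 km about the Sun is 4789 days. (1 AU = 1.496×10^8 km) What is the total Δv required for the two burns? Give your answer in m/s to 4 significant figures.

Δv = 12380 m/s

From Kepler's third law T² = 4π²r³/μ at r = 8.318×10^8 km, T = 4789 days = 4789 × 86400 s = 4.137696×10^8 s: μ = 4π²r³/T² = 1.32709×10^11 km³/s².
In km: r₁ = 5.56 × 1.496×10^8 = 8.31776×10^8 km; r₂ = 1.25 × 1.496×10^8 = 1.870×10^8 km.
Transfer-ellipse semi-major axis a_t = (r₁ + r₂)/2 = (8.31776×10^8 + 1.870×10^8)/2 = 5.09388×10^8 km.
At r₁ the circular-orbit speed is v₁ = √(μ/r₁) = 12.631 km/s.
On the transfer ellipse at r₁, vis-viva gives v_a = √[μ(2/r₁ − 1/a_t)] = 7.6532 km/s.
First burn Δv₁ = |v_a − v₁| = 4.978 km/s.
At r₂, v₂ = √(μ/r₂) = 26.6397 km/s.
Transfer-orbit speed at r₂: v_p = √[μ(2/r₂ − 1/a_t)] = 34.0414 km/s.
Second burn Δv₂ = |v₂ − v_p| = 7.402 km/s.
Total Δv = Δv₁ + Δv₂ = 12.38 km/s.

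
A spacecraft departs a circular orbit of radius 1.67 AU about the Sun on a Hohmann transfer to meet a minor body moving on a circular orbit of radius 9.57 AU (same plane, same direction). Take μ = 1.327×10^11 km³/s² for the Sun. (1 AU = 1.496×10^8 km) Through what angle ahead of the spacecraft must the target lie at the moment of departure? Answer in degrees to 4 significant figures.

φ = 99.00°

In km: r₁ = 1.67 × 1.496×10^8 = 2.49832×10^8 km; r₂ = 9.57 × 1.496×10^8 = 1.431672×10^9 km.
The Hohmann ellipse has a_t = (r₁ + r₂)/2 = 8.40752×10^8 km.
Transfer time t = π√(a_t³/μ) = 2.1024×10^8 s.
The target's mean motion on its circular orbit is ω₂ = √(μ/r₂³) = 6.7247×10^-9 rad/s.
Angle swept by the target during transfer: ω₂·t = 1.4138 rad = 81.00°.
The spacecraft traverses 180° on the transfer ellipse, so the target must lead by 180° − 81.00° = 99.00°.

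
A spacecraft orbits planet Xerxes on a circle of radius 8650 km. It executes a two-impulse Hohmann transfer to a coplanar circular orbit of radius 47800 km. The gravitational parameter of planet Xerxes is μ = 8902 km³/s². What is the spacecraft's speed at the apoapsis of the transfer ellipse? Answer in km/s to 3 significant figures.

Semi-major axis of the transfer orbit: a_t = (8650 + 47800)/2 = 28225 km.
At apoapsis, r = 47800 km.
Applying v² = μ(2/r − 1/a_t): v = 0.2389 km/s.

v = 0.239 km/s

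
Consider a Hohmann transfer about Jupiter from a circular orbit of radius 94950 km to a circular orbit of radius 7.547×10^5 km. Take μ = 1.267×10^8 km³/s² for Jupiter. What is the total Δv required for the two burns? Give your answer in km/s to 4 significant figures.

Δv = 18.99 km/s

The Hohmann ellipse has a_t = (r₁ + r₂)/2 = 4.24825×10^5 km.
At r₁ the circular-orbit speed is v₁ = √(μ/r₁) = 36.53 km/s.
Transfer-orbit speed at r₁ (vis-viva equation): v_p = √[μ(2/r₁ − 1/a_t)] = 48.69 km/s.
First burn Δv₁ = |v_p − v₁| = 12.16 km/s.
Circular speed at r₂: v₂ = √(μ/r₂) = 12.9569 km/s.
Transfer-orbit speed at r₂: v_a = √[μ(2/r₂ − 1/a_t)] = 6.12553 km/s.
Second burn Δv₂ = |v₂ − v_a| = 6.831 km/s.
Δv = Δv₁ + Δv₂ = 12.16 + 6.831 = 18.99 km/s.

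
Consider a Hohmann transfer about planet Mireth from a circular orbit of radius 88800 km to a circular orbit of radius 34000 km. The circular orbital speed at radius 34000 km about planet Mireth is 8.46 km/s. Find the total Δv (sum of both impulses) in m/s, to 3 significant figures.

Δv = 3050 m/s

From the circular-orbit relation v² = μ/r at r = 34000 km: μ = v²r = (8.46)² × 34000 = 2.43343×10^6 km³/s².
Transfer-ellipse semi-major axis a_t = (r₁ + r₂)/2 = (88800 + 34000)/2 = 61400 km.
Circular speed at r₁: v₁ = √(μ/r₁) = √(2.43343×10^6/88800) = 5.2348 km/s.
Transfer-orbit speed at r₁ (v² = μ(2/r − 1/a)): v_a = √[μ(2/r₁ − 1/a_t)] = 3.8955 km/s.
First burn Δv₁ = |v_a − v₁| = 1.339 km/s.
Circular speed at r₂: v₂ = √(μ/r₂) = 8.4600 km/s.
Transfer-orbit speed at r₂: v_p = √[μ(2/r₂ − 1/a_t)] = 10.174 km/s.
Second burn Δv₂ = |v₂ − v_p| = 1.714 km/s.
Total Δv = Δv₁ + Δv₂ = 3.053 km/s.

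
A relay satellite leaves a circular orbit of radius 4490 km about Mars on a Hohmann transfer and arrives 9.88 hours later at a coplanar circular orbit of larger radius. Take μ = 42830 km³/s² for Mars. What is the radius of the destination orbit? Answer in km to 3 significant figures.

r₂ = 30800 km

Transfer time t = 9.88 hours = 35568 s, and t = π√(a_t³/μ).
So a_t = (μ t²/π²)^(1/3) = (42830 × (35568)² / π²)^(1/3) = 17641 km.
Since a_t = (r₁ + r₂)/2, r₂ = 2a_t − r₁ = 2×17641 − 4490 = 30792 km.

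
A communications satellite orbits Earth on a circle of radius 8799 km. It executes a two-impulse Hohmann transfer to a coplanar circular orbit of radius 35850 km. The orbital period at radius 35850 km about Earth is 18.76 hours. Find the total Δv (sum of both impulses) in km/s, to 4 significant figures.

From Kepler's third law T² = 4π²r³/μ at r = 35850 km, T = 18.76 hours = 18.76 × 3600 s = 67536 s: μ = 4π²r³/T² = 3.98801×10^5 km³/s².
The Hohmann ellipse has a_t = (r₁ + r₂)/2 = 22324.5 km.
At r₁ the circular-orbit speed is v₁ = √(μ/r₁) = 6.732 km/s.
Transfer-orbit speed at r₁ (vis-viva): v_p = √[μ(2/r₁ − 1/a_t)] = 8.531 km/s.
First burn Δv₁ = |v_p − v₁| = 1.799 km/s.
Circular speed at r₂: v₂ = √(μ/r₂) = 3.335 km/s.
Transfer-orbit speed at r₂: v_a = √[μ(2/r₂ − 1/a_t)] = 2.094 km/s.
Second burn Δv₂ = |v₂ − v_a| = 1.241 km/s.
Δv = Δv₁ + Δv₂ = 1.799 + 1.241 = 3.040 km/s.

Δv = 3.040 km/s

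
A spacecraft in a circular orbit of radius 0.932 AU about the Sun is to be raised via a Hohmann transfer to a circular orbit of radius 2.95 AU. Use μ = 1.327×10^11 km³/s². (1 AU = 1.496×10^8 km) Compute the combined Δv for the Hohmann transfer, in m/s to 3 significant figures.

Δv = 12500 m/s

In km: r₁ = 0.932 × 1.496×10^8 = 1.394272×10^8 km; r₂ = 2.95 × 1.496×10^8 = 4.4132×10^8 km.
Semi-major axis of the transfer orbit: a_t = (1.394272×10^8 + 4.4132×10^8)/2 = 2.903736×10^8 km.
At r₁ the circular-orbit speed is v₁ = √(μ/r₁) = 30.8505 km/s.
On the transfer ellipse at r₁, vis-viva equation gives v_p = √[μ(2/r₁ − 1/a_t)] = 38.0329 km/s.
First burn Δv₁ = |v_p − v₁| = 7.182 km/s.
Circular speed at r₂: v₂ = √(μ/r₂) = 17.3404 km/s.
Transfer-orbit speed at r₂: v_a = √[μ(2/r₂ − 1/a_t)] = 12.0158 km/s.
Second burn Δv₂ = |v₂ − v_a| = 5.325 km/s.
Total Δv = Δv₁ + Δv₂ = 12.51 km/s.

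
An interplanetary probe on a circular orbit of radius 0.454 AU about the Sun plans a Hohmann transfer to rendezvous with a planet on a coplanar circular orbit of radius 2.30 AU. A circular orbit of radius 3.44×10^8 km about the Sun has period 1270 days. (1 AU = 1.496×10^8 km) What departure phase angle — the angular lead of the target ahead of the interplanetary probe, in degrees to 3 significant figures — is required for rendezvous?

φ = 96.6°

From Kepler's third law T² = 4π²r³/μ at r = 3.44×10^8 km, T = 1270 days = 1270 × 86400 s = 1.09728×10^8 s: μ = 4π²r³/T² = 1.33475×10^11 km³/s².
In km: r₁ = 0.454 × 1.496×10^8 = 6.79184×10^7 km; r₂ = 2.30 × 1.496×10^8 = 3.4408×10^8 km.
Transfer-ellipse semi-major axis a_t = (r₁ + r₂)/2 = (6.79184×10^7 + 3.4408×10^8)/2 = 2.059992×10^8 km.
The half-period of the transfer ellipse is t = π√(a_t³/μ) = 2.5424×10^7 s.
The target's mean motion on its circular orbit is ω₂ = √(μ/r₂³) = 5.7241×10^-8 rad/s.
Angle swept by the target during transfer: ω₂·t = 1.4553 rad = 83.38°.
The interplanetary probe traverses 180° on the transfer ellipse, so the target must lead by 180° − 83.38° = 96.6°.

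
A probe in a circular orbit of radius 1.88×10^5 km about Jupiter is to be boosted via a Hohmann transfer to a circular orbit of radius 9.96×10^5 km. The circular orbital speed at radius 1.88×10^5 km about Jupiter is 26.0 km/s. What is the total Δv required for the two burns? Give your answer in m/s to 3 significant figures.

From the circular-orbit relation v² = μ/r at r = 1.88×10^5 km: μ = v²r = (26.0)² × 1.88×10^5 = 1.27088×10^8 km³/s².
Transfer-ellipse semi-major axis a_t = (r₁ + r₂)/2 = (1.880×10^5 + 9.960×10^5)/2 = 5.920×10^5 km.
Circular speed at r₁: v₁ = √(μ/r₁) = √(1.27088×10^8/1.880×10^5) = 26.000 km/s.
On the transfer ellipse at r₁, v² = μ(2/r − 1/a) gives v_p = √[μ(2/r₁ − 1/a_t)] = 33.724 km/s.
First burn Δv₁ = |v_p − v₁| = 7.724 km/s.
Circular speed at r₂: v₂ = √(μ/r₂) = 11.296 km/s.
Transfer-orbit speed at r₂: v_a = √[μ(2/r₂ − 1/a_t)] = 6.3656 km/s.
Second burn Δv₂ = |v₂ − v_a| = 4.930 km/s.
Total Δv = Δv₁ + Δv₂ = 12.65 km/s.

Δv = 12700 m/s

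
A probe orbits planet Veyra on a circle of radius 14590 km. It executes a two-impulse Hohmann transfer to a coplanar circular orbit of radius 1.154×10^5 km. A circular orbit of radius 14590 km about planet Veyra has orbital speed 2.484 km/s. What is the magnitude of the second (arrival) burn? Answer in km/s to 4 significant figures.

From the circular-orbit relation v² = μ/r at r = 14590 km: μ = v²r = (2.484)² × 14590 = 90024.0 km³/s².
The Hohmann ellipse has a_t = (r₁ + r₂)/2 = 64995 km.
Circular speed at r = 1.154×10^5 km: v_c = √(μ/r) = 0.88324 km/s.
Transfer-orbit speed at the same r (vis-viva, a = a_t): v_t = √[μ(2/r − 1/a_t)] = 0.41847 km/s.
Δv₂ = |v_t − v_c| = |0.41847 − 0.88324| = 0.4648 km/s.

Δv₂ = 0.4648 km/s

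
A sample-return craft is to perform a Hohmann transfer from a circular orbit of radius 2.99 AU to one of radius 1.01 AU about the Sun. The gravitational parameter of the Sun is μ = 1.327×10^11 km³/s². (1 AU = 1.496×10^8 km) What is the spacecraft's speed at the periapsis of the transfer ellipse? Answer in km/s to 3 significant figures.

v = 36.2 km/s

In km: r₁ = 2.99 × 1.496×10^8 = 4.47304×10^8 km; r₂ = 1.01 × 1.496×10^8 = 1.51096×10^8 km.
The Hohmann ellipse has a_t = (r₁ + r₂)/2 = 2.992×10^8 km.
The periapsis of the transfer ellipse is at r = 1.51096×10^8 km.
Applying v² = μ(2/r − 1/a_t): v = 36.24 km/s.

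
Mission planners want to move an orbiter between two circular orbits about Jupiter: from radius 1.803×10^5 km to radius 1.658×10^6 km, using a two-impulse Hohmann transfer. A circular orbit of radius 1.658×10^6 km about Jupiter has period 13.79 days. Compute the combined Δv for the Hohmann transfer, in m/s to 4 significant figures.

From Kepler's third law T² = 4π²r³/μ at r = 1.658×10^6 km, T = 13.79 days = 13.79 × 86400 s = 1.191456×10^6 s: μ = 4π²r³/T² = 1.26753×10^8 km³/s².
Semi-major axis of the transfer orbit: a_t = (1.803×10^5 + 1.658×10^6)/2 = 9.1915×10^5 km.
Circular speed at r₁: v₁ = √(μ/r₁) = √(1.26753×10^8/1.803×10^5) = 26.5143 km/s.
On the transfer ellipse at r₁, vis-viva equation gives v_p = √[μ(2/r₁ − 1/a_t)] = 35.6106 km/s.
First burn Δv₁ = |v_p − v₁| = 9.096 km/s.
Circular speed at r₂: v₂ = √(μ/r₂) = 8.7435 km/s.
Transfer-orbit speed at r₂: v_a = √[μ(2/r₂ − 1/a_t)] = 3.8725 km/s.
Second burn Δv₂ = |v₂ − v_a| = 4.871 km/s.
Total Δv = Δv₁ + Δv₂ = 13.97 km/s.

Δv = 13970 m/s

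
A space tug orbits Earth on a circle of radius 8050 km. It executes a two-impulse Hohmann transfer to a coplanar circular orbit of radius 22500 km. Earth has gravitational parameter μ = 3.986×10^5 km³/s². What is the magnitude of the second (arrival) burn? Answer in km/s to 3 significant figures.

Δv₂ = 1.15 km/s

The Hohmann ellipse has a_t = (r₁ + r₂)/2 = 15275 km.
On the circular orbit at r = 22500 km, v_c = √(μ/r) = 4.209 km/s.
Vis-viva on the transfer ellipse at r = 22500 km gives v_t = √[μ(2/r − 1/a_t)] = 3.056 km/s.
Δv₂ = |v_t − v_c| = |3.056 − 4.209| = 1.153 km/s.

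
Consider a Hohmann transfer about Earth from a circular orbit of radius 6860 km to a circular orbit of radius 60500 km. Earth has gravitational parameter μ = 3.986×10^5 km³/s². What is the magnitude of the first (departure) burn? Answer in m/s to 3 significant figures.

The Hohmann ellipse has a_t = (r₁ + r₂)/2 = 33680 km.
On the circular orbit at r = 6860 km, v_c = √(μ/r) = 7.62266 km/s.
Transfer-orbit speed at the same r (vis-viva, a = a_t): v_t = √[μ(2/r − 1/a_t)] = 10.2164 km/s.
Δv₁ = |v_t − v_c| = |10.2164 − 7.62266| = 2.594 km/s.

Δv₁ = 2590 m/s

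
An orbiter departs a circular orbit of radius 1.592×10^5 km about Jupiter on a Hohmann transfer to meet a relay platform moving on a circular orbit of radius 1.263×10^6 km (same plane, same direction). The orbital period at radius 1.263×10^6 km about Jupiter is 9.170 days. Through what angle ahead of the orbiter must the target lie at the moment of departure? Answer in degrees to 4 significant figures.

From Kepler's third law T² = 4π²r³/μ at r = 1.263×10^6 km, T = 9.170 days = 9.170 × 86400 s = 7.92288×10^5 s: μ = 4π²r³/T² = 1.26708×10^8 km³/s².
Transfer-ellipse semi-major axis a_t = (r₁ + r₂)/2 = (1.592×10^5 + 1.263×10^6)/2 = 7.111×10^5 km.
The half-period of the transfer ellipse is t = π√(a_t³/μ) = 1.6736×10^5 s.
The target's mean motion on its circular orbit is ω₂ = √(μ/r₂³) = 7.9304×10^-6 rad/s.
Angle swept by the target during transfer: ω₂·t = 1.3272 rad = 76.04°.
Arrival is 180° from departure on the ellipse, so φ = 180° − 76.04° = 104.0°.

φ = 104.0°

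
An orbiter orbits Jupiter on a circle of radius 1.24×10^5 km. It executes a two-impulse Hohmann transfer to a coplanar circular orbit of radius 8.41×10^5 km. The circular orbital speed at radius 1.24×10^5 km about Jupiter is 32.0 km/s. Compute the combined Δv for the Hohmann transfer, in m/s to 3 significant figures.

Δv = 16300 m/s

From the circular-orbit relation v² = μ/r at r = 1.24×10^5 km: μ = v²r = (32.0)² × 1.24×10^5 = 1.26976×10^8 km³/s².
The Hohmann ellipse has a_t = (r₁ + r₂)/2 = 4.825×10^5 km.
Circular speed at r₁: v₁ = √(μ/r₁) = √(1.26976×10^8/1.240×10^5) = 32.00 km/s.
Transfer-orbit speed at r₁ (v² = μ(2/r − 1/a)): v_p = √[μ(2/r₁ − 1/a_t)] = 42.25 km/s.
First burn Δv₁ = |v_p − v₁| = 10.25 km/s.
Circular speed at r₂: v₂ = √(μ/r₂) = 12.287 km/s.
Transfer-orbit speed at r₂: v_a = √[μ(2/r₂ − 1/a_t)] = 6.2291 km/s.
Second burn Δv₂ = |v₂ − v_a| = 6.058 km/s.
Total Δv = Δv₁ + Δv₂ = 16.31 km/s.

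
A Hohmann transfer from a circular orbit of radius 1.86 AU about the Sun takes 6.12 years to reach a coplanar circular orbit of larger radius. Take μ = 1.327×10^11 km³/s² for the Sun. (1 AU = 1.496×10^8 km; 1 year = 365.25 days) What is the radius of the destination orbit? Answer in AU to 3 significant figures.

r₂ = 8.76 AU

In km: r₁ = 1.86 × 1.496×10^8 = 2.78256×10^8 km.
Transfer time t = 6.12 years × 365.25 × 86400 s = 1.93132512×10^8 s, and t = π√(a_t³/μ).
So a_t = (μ t²/π²)^(1/3) = (1.327×10^11 × (1.93132512×10^8)² / π²)^(1/3) = 7.9450×10^8 km.
Since a_t = (r₁ + r₂)/2, r₂ = 2a_t − r₁ = 2×7.9450×10^8 − 2.78256×10^8 = 1.310744×10^9 km.
In AU: r₂ = 1.310744×10^9 / 1.496×10^8 = 8.76 AU.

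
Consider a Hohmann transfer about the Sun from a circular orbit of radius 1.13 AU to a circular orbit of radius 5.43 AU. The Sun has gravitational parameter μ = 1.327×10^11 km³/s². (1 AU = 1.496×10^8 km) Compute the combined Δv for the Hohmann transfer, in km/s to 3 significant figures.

In km: r₁ = 1.13 × 1.496×10^8 = 1.69048×10^8 km; r₂ = 5.43 × 1.496×10^8 = 8.12328×10^8 km.
Semi-major axis of the transfer orbit: a_t = (1.69048×10^8 + 8.12328×10^8)/2 = 4.90688×10^8 km.
Circular speed at r₁: v₁ = √(μ/r₁) = √(1.327×10^11/1.69048×10^8) = 28.018 km/s.
Transfer-orbit speed at r₁ (v² = μ(2/r − 1/a)): v_p = √[μ(2/r₁ − 1/a_t)] = 36.049 km/s.
First burn Δv₁ = |v_p − v₁| = 8.031 km/s.
Circular speed at r₂: v₂ = √(μ/r₂) = 12.781 km/s.
Transfer-orbit speed at r₂: v_a = √[μ(2/r₂ − 1/a_t)] = 7.5019 km/s.
Second burn Δv₂ = |v₂ − v_a| = 5.279 km/s.
Δv = Δv₁ + Δv₂ = 8.031 + 5.279 = 13.31 km/s.

Δv = 13.3 km/s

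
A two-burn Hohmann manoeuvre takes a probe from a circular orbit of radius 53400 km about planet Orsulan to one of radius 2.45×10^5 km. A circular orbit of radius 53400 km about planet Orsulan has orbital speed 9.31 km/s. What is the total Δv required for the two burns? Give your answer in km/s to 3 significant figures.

Δv = 4.37 km/s

From the circular-orbit relation v² = μ/r at r = 53400 km: μ = v²r = (9.31)² × 53400 = 4.62850×10^6 km³/s².
Transfer-ellipse semi-major axis a_t = (r₁ + r₂)/2 = (53400 + 2.450×10^5)/2 = 1.492×10^5 km.
Circular speed at r₁: v₁ = √(μ/r₁) = √(4.62850×10^6/53400) = 9.310 km/s.
On the transfer ellipse at r₁, vis-viva gives v_p = √[μ(2/r₁ − 1/a_t)] = 11.93 km/s.
First burn Δv₁ = |v_p − v₁| = 2.620 km/s.
At r₂, v₂ = √(μ/r₂) = 4.346 km/s.
Transfer-orbit speed at r₂: v_a = √[μ(2/r₂ − 1/a_t)] = 2.600 km/s.
Second burn Δv₂ = |v₂ − v_a| = 1.746 km/s.
Total Δv = Δv₁ + Δv₂ = 4.366 km/s.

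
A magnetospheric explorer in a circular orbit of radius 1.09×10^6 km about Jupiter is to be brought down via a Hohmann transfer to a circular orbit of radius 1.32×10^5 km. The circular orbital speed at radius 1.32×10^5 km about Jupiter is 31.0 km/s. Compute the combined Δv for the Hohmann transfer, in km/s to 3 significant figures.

From the circular-orbit relation v² = μ/r at r = 1.32×10^5 km: μ = v²r = (31.0)² × 1.32×10^5 = 1.26852×10^8 km³/s².
Semi-major axis of the transfer orbit: a_t = (1.090×10^6 + 1.320×10^5)/2 = 6.110×10^5 km.
At r₁ the circular-orbit speed is v₁ = √(μ/r₁) = 10.788 km/s.
Transfer-orbit speed at r₁ (v² = μ(2/r − 1/a)): v_a = √[μ(2/r₁ − 1/a_t)] = 5.0142 km/s.
First burn Δv₁ = |v_a − v₁| = 5.774 km/s.
At r₂, v₂ = √(μ/r₂) = 31.00 km/s.
Transfer-orbit speed at r₂: v_p = √[μ(2/r₂ − 1/a_t)] = 41.41 km/s.
Second burn Δv₂ = |v₂ − v_p| = 10.41 km/s.
Δv = Δv₁ + Δv₂ = 5.774 + 10.41 = 16.18 km/s.

Δv = 16.2 km/s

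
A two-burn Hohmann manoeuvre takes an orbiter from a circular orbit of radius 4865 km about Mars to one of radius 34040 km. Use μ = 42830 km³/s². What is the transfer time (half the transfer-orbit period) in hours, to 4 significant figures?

t = 11.44 hours

Transfer-ellipse semi-major axis a_t = (r₁ + r₂)/2 = (4865 + 34040)/2 = 19452.5 km.
Half the transfer-orbit period gives t = π√(a_t³/μ) = 41180 s.
Converting: 41180 s ÷ 3600 s/hour = 11.44 hours.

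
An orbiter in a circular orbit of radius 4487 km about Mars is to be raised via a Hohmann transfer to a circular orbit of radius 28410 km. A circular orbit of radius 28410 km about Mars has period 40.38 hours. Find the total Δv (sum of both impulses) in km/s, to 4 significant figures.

From Kepler's third law T² = 4π²r³/μ at r = 28410 km, T = 40.38 hours = 40.38 × 3600 s = 1.45368×10^5 s: μ = 4π²r³/T² = 42838.7 km³/s².
Transfer-ellipse semi-major axis a_t = (r₁ + r₂)/2 = (4487 + 28410)/2 = 16448.5 km.
At r₁ the circular-orbit speed is v₁ = √(μ/r₁) = 3.08987 km/s.
Transfer-orbit speed at r₁ (v² = μ(2/r − 1/a)): v_p = √[μ(2/r₁ − 1/a_t)] = 4.06081 km/s.
First burn Δv₁ = |v_p − v₁| = 0.97094 km/s.
Circular speed at r₂: v₂ = √(μ/r₂) = 1.228 km/s.
Transfer-orbit speed at r₂: v_a = √[μ(2/r₂ − 1/a_t)] = 0.6414 km/s.
Second burn Δv₂ = |v₂ − v_a| = 0.58660 km/s.
Total Δv = Δv₁ + Δv₂ = 1.558 km/s.

Δv = 1.558 km/s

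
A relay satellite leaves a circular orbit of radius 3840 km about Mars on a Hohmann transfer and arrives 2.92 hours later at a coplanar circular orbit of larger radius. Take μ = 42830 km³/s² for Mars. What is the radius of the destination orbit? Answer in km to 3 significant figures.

r₂ = 11800 km

Transfer time t = 2.92 hours = 10512 s, and t = π√(a_t³/μ).
So a_t = (μ t²/π²)^(1/3) = (42830 × (10512)² / π²)^(1/3) = 7827.2 km.
Since a_t = (r₁ + r₂)/2, r₂ = 2a_t − r₁ = 2×7827.2 − 3840 = 11814.4 km.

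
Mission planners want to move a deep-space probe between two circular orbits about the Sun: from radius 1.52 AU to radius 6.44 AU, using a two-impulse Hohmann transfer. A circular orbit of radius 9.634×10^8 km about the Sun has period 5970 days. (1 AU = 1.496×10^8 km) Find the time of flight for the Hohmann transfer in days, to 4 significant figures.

t = 1450 days

From Kepler's third law T² = 4π²r³/μ at r = 9.634×10^8 km, T = 5970 days = 5970 × 86400 s = 5.15808×10^8 s: μ = 4π²r³/T² = 1.32679×10^11 km³/s².
In km: r₁ = 1.52 × 1.496×10^8 = 2.27392×10^8 km; r₂ = 6.44 × 1.496×10^8 = 9.63424×10^8 km.
The Hohmann ellipse has a_t = (r₁ + r₂)/2 = 5.95408×10^8 km.
Transfer time t = π√(a_t³/μ) = π√((5.95408×10^8)³ / 1.32679×10^11) = 1.253×10^8 s.
Converting: 1.253×10^8 s ÷ 86400 s/day = 1450 days.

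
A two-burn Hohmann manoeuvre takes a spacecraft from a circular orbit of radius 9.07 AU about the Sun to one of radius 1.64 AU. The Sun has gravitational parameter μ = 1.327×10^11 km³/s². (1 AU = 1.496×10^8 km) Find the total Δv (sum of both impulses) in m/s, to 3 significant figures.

Δv = 11400 m/s

In km: r₁ = 9.07 × 1.496×10^8 = 1.356872×10^9 km; r₂ = 1.64 × 1.496×10^8 = 2.45344×10^8 km.
The Hohmann ellipse has a_t = (r₁ + r₂)/2 = 8.01108×10^8 km.
At r₁ the circular-orbit speed is v₁ = √(μ/r₁) = 9.88931 km/s.
Transfer-orbit speed at r₁ (vis-viva equation): v_a = √[μ(2/r₁ − 1/a_t)] = 5.47278 km/s.
First burn Δv₁ = |v_a − v₁| = 4.417 km/s.
At r₂, v₂ = √(μ/r₂) = 23.26 km/s.
Transfer-orbit speed at r₂: v_p = √[μ(2/r₂ − 1/a_t)] = 30.27 km/s.
Second burn Δv₂ = |v₂ − v_p| = 7.010 km/s.
Δv = Δv₁ + Δv₂ = 4.417 + 7.010 = 11.43 km/s.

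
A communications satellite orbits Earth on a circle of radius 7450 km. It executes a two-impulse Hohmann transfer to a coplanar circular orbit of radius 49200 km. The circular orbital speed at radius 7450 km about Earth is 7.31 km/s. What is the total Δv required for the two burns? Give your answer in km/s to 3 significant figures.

Δv = 3.71 km/s

From the circular-orbit relation v² = μ/r at r = 7450 km: μ = v²r = (7.31)² × 7450 = 3.98099×10^5 km³/s².
Semi-major axis of the transfer orbit: a_t = (7450 + 49200)/2 = 28325 km.
At r₁ the circular-orbit speed is v₁ = √(μ/r₁) = 7.310 km/s.
Transfer-orbit speed at r₁ (vis-viva equation): v_p = √[μ(2/r₁ − 1/a_t)] = 9.634 km/s.
First burn Δv₁ = |v_p − v₁| = 2.324 km/s.
Circular speed at r₂: v₂ = √(μ/r₂) = 2.845 km/s.
Transfer-orbit speed at r₂: v_a = √[μ(2/r₂ − 1/a_t)] = 1.459 km/s.
Second burn Δv₂ = |v₂ − v_a| = 1.386 km/s.
Total Δv = Δv₁ + Δv₂ = 3.710 km/s.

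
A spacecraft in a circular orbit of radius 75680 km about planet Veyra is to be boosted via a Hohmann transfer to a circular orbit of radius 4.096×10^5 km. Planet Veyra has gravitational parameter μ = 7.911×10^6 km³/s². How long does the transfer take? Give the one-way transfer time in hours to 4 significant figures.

Transfer-ellipse semi-major axis a_t = (r₁ + r₂)/2 = (75680 + 4.096×10^5)/2 = 2.4264×10^5 km.
By Kepler's third law the transfer-orbit period is T = 2π√(a_t³/μ), so t = T/2 = 1.335×10^5 s.
Converting: 1.335×10^5 s ÷ 3600 s/hour = 37.08 hours.

t = 37.08 hours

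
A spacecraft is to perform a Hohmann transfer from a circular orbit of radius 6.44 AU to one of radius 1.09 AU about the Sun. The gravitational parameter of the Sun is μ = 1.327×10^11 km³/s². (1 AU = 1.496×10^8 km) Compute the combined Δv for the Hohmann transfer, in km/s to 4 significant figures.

In km: r₁ = 6.44 × 1.496×10^8 = 9.63424×10^8 km; r₂ = 1.09 × 1.496×10^8 = 1.63064×10^8 km.
Transfer-ellipse semi-major axis a_t = (r₁ + r₂)/2 = (9.63424×10^8 + 1.63064×10^8)/2 = 5.63244×10^8 km.
Circular speed at r₁: v₁ = √(μ/r₁) = √(1.327×10^11/9.63424×10^8) = 11.736 km/s.
On the transfer ellipse at r₁, vis-viva equation gives v_a = √[μ(2/r₁ − 1/a_t)] = 6.3148 km/s.
First burn Δv₁ = |v_a − v₁| = 5.421 km/s.
Circular speed at r₂: v₂ = √(μ/r₂) = 28.527 km/s.
Transfer-orbit speed at r₂: v_p = √[μ(2/r₂ − 1/a_t)] = 37.309 km/s.
Second burn Δv₂ = |v₂ − v_p| = 8.782 km/s.
Total Δv = Δv₁ + Δv₂ = 14.20 km/s.

Δv = 14.20 km/s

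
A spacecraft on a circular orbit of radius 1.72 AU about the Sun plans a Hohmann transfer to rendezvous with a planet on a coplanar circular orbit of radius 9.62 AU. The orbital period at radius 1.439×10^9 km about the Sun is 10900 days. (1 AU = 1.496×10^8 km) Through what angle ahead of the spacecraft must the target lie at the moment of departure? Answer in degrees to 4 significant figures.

φ = 98.55°

From Kepler's third law T² = 4π²r³/μ at r = 1.439×10^9 km, T = 10900 days = 10900 × 86400 s = 9.4176×10^8 s: μ = 4π²r³/T² = 1.32636×10^11 km³/s².
In km: r₁ = 1.72 × 1.496×10^8 = 2.57312×10^8 km; r₂ = 9.62 × 1.496×10^8 = 1.439152×10^9 km.
Semi-major axis of the transfer orbit: a_t = (2.57312×10^8 + 1.439152×10^9)/2 = 8.48232×10^8 km.
The half-period of the transfer ellipse is t = π√(a_t³/μ) = 2.1310×10^8 s.
Target angular speed ω₂ = √(μ/r₂³) = 6.6707×10^-9 rad/s.
Angle swept by the target during transfer: ω₂·t = 1.4215 rad = 81.45°.
The spacecraft traverses 180° on the transfer ellipse, so the target must lead by 180° − 81.45° = 98.55°.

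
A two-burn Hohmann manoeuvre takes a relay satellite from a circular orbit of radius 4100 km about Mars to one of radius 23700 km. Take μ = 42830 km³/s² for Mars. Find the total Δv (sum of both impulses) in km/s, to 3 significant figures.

The Hohmann ellipse has a_t = (r₁ + r₂)/2 = 13900 km.
Circular speed at r₁: v₁ = √(μ/r₁) = √(42830/4100) = 3.23208 km/s.
Transfer-orbit speed at r₁ (vis-viva): v_p = √[μ(2/r₁ − 1/a_t)] = 4.22035 km/s.
First burn Δv₁ = |v_p − v₁| = 0.98827 km/s.
At r₂, v₂ = √(μ/r₂) = 1.34431 km/s.
Transfer-orbit speed at r₂: v_a = √[μ(2/r₂ − 1/a_t)] = 0.730103 km/s.
Second burn Δv₂ = |v₂ − v_a| = 0.61421 km/s.
Total Δv = Δv₁ + Δv₂ = 1.602 km/s.

Δv = 1.60 km/s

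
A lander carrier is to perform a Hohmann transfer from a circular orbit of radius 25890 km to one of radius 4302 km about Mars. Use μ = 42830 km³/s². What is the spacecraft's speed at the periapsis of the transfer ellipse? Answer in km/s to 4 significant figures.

Transfer-ellipse semi-major axis a_t = (r₁ + r₂)/2 = (25890 + 4302)/2 = 15096 km.
At periapsis, r = 4302 km.
From the vis-viva equation, v = √[μ(2/r − 1/a_t)] = 4.132 km/s.

v = 4.132 km/s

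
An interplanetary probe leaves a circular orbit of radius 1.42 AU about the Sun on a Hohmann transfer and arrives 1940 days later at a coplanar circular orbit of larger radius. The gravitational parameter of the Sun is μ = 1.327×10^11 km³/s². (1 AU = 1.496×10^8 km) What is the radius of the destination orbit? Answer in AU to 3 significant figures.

In km: r₁ = 1.42 × 1.496×10^8 = 2.12432×10^8 km.
Transfer time t = 1940 days = 1.67616×10^8 s, and t = π√(a_t³/μ).
So a_t = (μ t²/π²)^(1/3) = (1.327×10^11 × (1.67616×10^8)² / π²)^(1/3) = 7.2288×10^8 km.
Since a_t = (r₁ + r₂)/2, r₂ = 2a_t − r₁ = 2×7.2288×10^8 − 2.12432×10^8 = 1.233328×10^9 km.
In AU: r₂ = 1.233328×10^9 / 1.496×10^8 = 8.24 AU.

r₂ = 8.24 AU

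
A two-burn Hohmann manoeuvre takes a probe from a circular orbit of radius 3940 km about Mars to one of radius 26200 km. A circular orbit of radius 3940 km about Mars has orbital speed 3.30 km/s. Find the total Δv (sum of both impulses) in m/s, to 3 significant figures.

Δv = 1680 m/s

From the circular-orbit relation v² = μ/r at r = 3940 km: μ = v²r = (3.30)² × 3940 = 42906.6 km³/s².
Transfer-ellipse semi-major axis a_t = (r₁ + r₂)/2 = (3940 + 26200)/2 = 15070 km.
Circular speed at r₁: v₁ = √(μ/r₁) = √(42906.6/3940) = 3.3000 km/s.
On the transfer ellipse at r₁, v² = μ(2/r − 1/a) gives v_p = √[μ(2/r₁ − 1/a_t)] = 4.3512 km/s.
First burn Δv₁ = |v_p − v₁| = 1.0512 km/s.
At r₂, v₂ = √(μ/r₂) = 1.27971 km/s.
Transfer-orbit speed at r₂: v_a = √[μ(2/r₂ − 1/a_t)] = 0.654339 km/s.
Second burn Δv₂ = |v₂ − v_a| = 0.62537 km/s.
Total Δv = Δv₁ + Δv₂ = 1.677 km/s.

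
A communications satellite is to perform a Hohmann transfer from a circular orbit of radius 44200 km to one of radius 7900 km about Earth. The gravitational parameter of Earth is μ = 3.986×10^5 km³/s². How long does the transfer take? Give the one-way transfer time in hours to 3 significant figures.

t = 5.81 hours

The Hohmann ellipse has a_t = (r₁ + r₂)/2 = 26050 km.
Half the transfer-orbit period gives t = π√(a_t³/μ) = 20920 s.
Converting: 20920 s ÷ 3600 s/hour = 5.81 hours.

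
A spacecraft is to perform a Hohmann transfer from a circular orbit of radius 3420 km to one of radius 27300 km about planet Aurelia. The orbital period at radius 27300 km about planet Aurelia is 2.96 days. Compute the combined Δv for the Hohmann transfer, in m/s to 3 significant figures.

Δv = 986 m/s

From Kepler's third law T² = 4π²r³/μ at r = 27300 km, T = 2.96 days = 2.96 × 86400 s = 2.55744×10^5 s: μ = 4π²r³/T² = 12281.1 km³/s².
Transfer-ellipse semi-major axis a_t = (r₁ + r₂)/2 = (3420 + 27300)/2 = 15360 km.
At r₁ the circular-orbit speed is v₁ = √(μ/r₁) = 1.89498 km/s.
Transfer-orbit speed at r₁ (vis-viva equation): v_p = √[μ(2/r₁ − 1/a_t)] = 2.52634 km/s.
First burn Δv₁ = |v_p − v₁| = 0.6314 km/s.
At r₂, v₂ = √(μ/r₂) = 0.6707 km/s.
Transfer-orbit speed at r₂: v_a = √[μ(2/r₂ − 1/a_t)] = 0.3165 km/s.
Second burn Δv₂ = |v₂ − v_a| = 0.3542 km/s.
Δv = Δv₁ + Δv₂ = 0.6314 + 0.3542 = 0.9856 km/s.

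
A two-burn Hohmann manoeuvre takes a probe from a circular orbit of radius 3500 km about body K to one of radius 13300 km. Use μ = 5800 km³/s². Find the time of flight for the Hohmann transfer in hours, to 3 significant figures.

t = 8.82 hours

Transfer-ellipse semi-major axis a_t = (r₁ + r₂)/2 = (3500 + 13300)/2 = 8400 km.
Transfer time t = π√(a_t³/μ) = π√((8400)³ / 5800) = 31760 s.
Converting: 31760 s ÷ 3600 s/hour = 8.82 hours.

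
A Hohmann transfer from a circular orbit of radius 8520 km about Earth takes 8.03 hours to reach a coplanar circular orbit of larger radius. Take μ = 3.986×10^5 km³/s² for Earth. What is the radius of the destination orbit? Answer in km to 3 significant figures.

Transfer time t = 8.03 hours = 28908 s, and t = π√(a_t³/μ).
So a_t = (μ t²/π²)^(1/3) = (3.986×10^5 × (28908)² / π²)^(1/3) = 32317 km.
Since a_t = (r₁ + r₂)/2, r₂ = 2a_t − r₁ = 2×32317 − 8520 = 56114 km.

r₂ = 56100 km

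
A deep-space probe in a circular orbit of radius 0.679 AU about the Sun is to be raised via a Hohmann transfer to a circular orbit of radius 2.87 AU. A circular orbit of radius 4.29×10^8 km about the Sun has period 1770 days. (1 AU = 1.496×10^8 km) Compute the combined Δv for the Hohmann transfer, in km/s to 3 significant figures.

From Kepler's third law T² = 4π²r³/μ at r = 4.29×10^8 km, T = 1770 days = 1770 × 86400 s = 1.52928×10^8 s: μ = 4π²r³/T² = 1.33278×10^11 km³/s².
In km: r₁ = 0.679 × 1.496×10^8 = 1.015784×10^8 km; r₂ = 2.87 × 1.496×10^8 = 4.29352×10^8 km.
The Hohmann ellipse has a_t = (r₁ + r₂)/2 = 2.654652×10^8 km.
Circular speed at r₁: v₁ = √(μ/r₁) = √(1.33278×10^11/1.015784×10^8) = 36.222 km/s.
Transfer-orbit speed at r₁ (v² = μ(2/r − 1/a)): v_p = √[μ(2/r₁ − 1/a_t)] = 46.066 km/s.
First burn Δv₁ = |v_p − v₁| = 9.844 km/s.
At r₂, v₂ = √(μ/r₂) = 17.62 km/s.
Transfer-orbit speed at r₂: v_a = √[μ(2/r₂ − 1/a_t)] = 10.90 km/s.
Second burn Δv₂ = |v₂ − v_a| = 6.720 km/s.
Δv = Δv₁ + Δv₂ = 9.844 + 6.720 = 16.56 km/s.

Δv = 16.6 km/s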